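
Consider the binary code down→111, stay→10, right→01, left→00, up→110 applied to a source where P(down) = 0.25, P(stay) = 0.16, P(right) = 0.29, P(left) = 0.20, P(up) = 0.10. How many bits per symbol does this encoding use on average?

2.35 bits/symbol

L̄ = Σ pᵢ·ℓᵢ = 0.25·3 + 0.16·2 + 0.29·2 + 0.20·2 + 0.10·3 = 2.35 bits/symbol.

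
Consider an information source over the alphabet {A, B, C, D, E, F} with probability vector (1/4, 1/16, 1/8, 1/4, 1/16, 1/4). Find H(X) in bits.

Each probability is a power of 1/2, so log₂(1/p) is an integer.
H = Σ p·log₂(1/p) = 1/4·2 + 1/16·4 + 1/8·3 + 1/4·2 + 1/16·4 + 1/4·2 = 2.375 bits.

2.375 bits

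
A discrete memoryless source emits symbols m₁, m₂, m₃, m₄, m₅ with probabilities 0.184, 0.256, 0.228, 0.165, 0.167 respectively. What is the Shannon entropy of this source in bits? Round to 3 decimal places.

2.299 bits

H = −Σ pᵢ log₂ pᵢ.
−0.184·log₂(0.184) = 0.4494
−0.256·log₂(0.256) = 0.5032
−0.228·log₂(0.228) = 0.4863
−0.165·log₂(0.165) = 0.4289
−0.167·log₂(0.167) = 0.4312
Sum ≈ 2.2990 → 2.299 bits.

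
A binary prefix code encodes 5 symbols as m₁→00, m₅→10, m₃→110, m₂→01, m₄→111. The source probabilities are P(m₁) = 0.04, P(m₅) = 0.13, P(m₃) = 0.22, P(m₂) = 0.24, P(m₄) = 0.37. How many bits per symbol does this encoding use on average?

L̄ = Σ pᵢ·ℓᵢ = 0.04·2 + 0.13·2 + 0.22·3 + 0.24·2 + 0.37·3 = 2.59 bits/symbol.

2.59 bits/symbol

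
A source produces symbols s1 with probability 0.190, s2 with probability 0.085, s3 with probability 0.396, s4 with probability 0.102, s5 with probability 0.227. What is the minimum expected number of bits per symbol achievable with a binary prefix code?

2.168 bits/symbol

Repeatedly combine the two least-probable nodes; the expected code length is the sum of the merged weights.
merge 17/200 + 51/500 → 187/1000
merge 187/1000 + 19/100 → 377/1000
merge 227/1000 + 377/1000 → 151/250
merge 99/250 + 151/250 → 1
L = 187/1000 + 377/1000 + 151/250 + 1 = 271/125 = 2.168 bits/symbol.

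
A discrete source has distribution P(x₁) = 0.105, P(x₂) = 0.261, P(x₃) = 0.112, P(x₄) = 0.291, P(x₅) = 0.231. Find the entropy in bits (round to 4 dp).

2.2075 bits

H = −Σ pᵢ log₂ pᵢ.
−0.105·log₂(0.105) = 0.3414
−0.261·log₂(0.261) = 0.5058
−0.112·log₂(0.112) = 0.3537
−0.291·log₂(0.291) = 0.5182
−0.231·log₂(0.231) = 0.4883
Sum ≈ 2.2075 → 2.2075 bits.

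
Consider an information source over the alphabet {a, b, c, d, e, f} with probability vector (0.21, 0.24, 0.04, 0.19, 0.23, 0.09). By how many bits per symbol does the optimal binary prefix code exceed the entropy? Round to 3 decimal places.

0.042 bits

Entropy H = −Σ p log₂ p ≈ 2.4083 bits.
Huffman merges: 1/25+9/100→13/100; 13/100+19/100→8/25; 21/100+23/100→11/25; 6/25+8/25→14/25; 11/25+14/25→1. L = 49/20 ≈ 2.4500.
L − H = 2.4500 − 2.4083 = 0.042 bits.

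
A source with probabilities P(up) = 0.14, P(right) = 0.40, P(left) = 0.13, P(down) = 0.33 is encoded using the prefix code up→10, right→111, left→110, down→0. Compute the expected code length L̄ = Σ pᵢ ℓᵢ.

L̄ = Σ pᵢ·ℓᵢ = 0.14·2 + 0.40·3 + 0.13·3 + 0.33·1 = 2.2 bits/symbol.

2.2 bits/symbol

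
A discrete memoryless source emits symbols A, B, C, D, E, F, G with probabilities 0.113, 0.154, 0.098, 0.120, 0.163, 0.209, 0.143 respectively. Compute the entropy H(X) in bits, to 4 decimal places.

H = −Σ pᵢ log₂ pᵢ.
−0.113·log₂(0.113) = 0.3555
−0.154·log₂(0.154) = 0.4156
−0.098·log₂(0.098) = 0.3284
−0.120·log₂(0.120) = 0.3671
−0.163·log₂(0.163) = 0.4266
−0.209·log₂(0.209) = 0.4720
−0.143·log₂(0.143) = 0.4012
Sum ≈ 2.7664 → 2.7664 bits.

2.7664 bits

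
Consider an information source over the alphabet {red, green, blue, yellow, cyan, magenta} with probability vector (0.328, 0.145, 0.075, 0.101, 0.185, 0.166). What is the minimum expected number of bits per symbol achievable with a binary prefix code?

Repeatedly combine the two least-probable nodes; the expected code length is the sum of the merged weights.
merge 3/40 + 101/1000 → 22/125
merge 29/200 + 83/500 → 311/1000
merge 22/125 + 37/200 → 361/1000
merge 311/1000 + 41/125 → 639/1000
merge 361/1000 + 639/1000 → 1
L = 22/125 + 311/1000 + 361/1000 + 639/1000 + 1 = 2487/1000 = 2.487 bits/symbol.

2.487 bits/symbol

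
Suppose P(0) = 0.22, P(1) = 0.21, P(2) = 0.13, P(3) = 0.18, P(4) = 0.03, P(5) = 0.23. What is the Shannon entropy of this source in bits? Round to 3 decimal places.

H = −Σ pᵢ log₂ pᵢ.
−0.22·log₂(0.22) = 0.4806
−0.21·log₂(0.21) = 0.4728
−0.13·log₂(0.13) = 0.3826
−0.18·log₂(0.18) = 0.4453
−0.03·log₂(0.03) = 0.1518
−0.23·log₂(0.23) = 0.4877
Sum ≈ 2.4208 → 2.421 bits.

2.421 bits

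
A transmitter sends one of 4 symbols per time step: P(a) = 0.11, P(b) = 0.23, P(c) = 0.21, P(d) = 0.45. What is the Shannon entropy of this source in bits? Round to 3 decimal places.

1.829 bits

H = −Σ pᵢ log₂ pᵢ.
−0.11·log₂(0.11) = 0.3503
−0.23·log₂(0.23) = 0.4877
−0.21·log₂(0.21) = 0.4728
−0.45·log₂(0.45) = 0.5184
Sum ≈ 1.8292 → 1.829 bits.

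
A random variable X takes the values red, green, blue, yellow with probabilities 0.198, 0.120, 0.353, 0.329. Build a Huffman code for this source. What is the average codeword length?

Repeatedly combine the two least-probable nodes; the expected code length is the sum of the merged weights.
merge 3/25 + 99/500 → 159/500
merge 159/500 + 329/1000 → 647/1000
merge 353/1000 + 647/1000 → 1
L = 159/500 + 647/1000 + 1 = 393/200 = 1.965 bits/symbol.

1.965 bits/symbol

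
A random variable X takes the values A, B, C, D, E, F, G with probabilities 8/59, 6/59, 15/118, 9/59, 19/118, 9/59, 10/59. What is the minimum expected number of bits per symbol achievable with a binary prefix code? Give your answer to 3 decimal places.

Repeatedly combine the two least-probable nodes; the expected code length is the sum of the merged weights.
merge 6/59 + 15/118 → 27/118
merge 8/59 + 9/59 → 17/59
merge 9/59 + 19/118 → 37/118
merge 10/59 + 27/118 → 47/118
merge 17/59 + 37/118 → 71/118
merge 47/118 + 71/118 → 1
L = 27/118 + 17/59 + 37/118 + 47/118 + 71/118 + 1 = 167/59 ≈ 2.831 bits/symbol.

2.831 bits/symbol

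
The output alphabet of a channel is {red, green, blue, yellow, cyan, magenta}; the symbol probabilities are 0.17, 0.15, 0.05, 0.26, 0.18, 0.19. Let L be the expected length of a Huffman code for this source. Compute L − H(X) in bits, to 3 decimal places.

Entropy H = −Σ p log₂ p ≈ 2.4671 bits.
Huffman merges: 1/20+3/20→1/5; 17/100+9/50→7/20; 19/100+1/5→39/100; 13/50+7/20→61/100; 39/100+61/100→1. L = 51/20 ≈ 2.5500.
L − H = 2.5500 − 2.4671 = 0.083 bits.

0.083 bits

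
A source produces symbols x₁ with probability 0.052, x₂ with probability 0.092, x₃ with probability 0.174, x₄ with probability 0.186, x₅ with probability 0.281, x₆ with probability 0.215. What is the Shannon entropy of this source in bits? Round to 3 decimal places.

2.420 bits

H = −Σ pᵢ log₂ pᵢ.
−0.052·log₂(0.052) = 0.2218
−0.092·log₂(0.092) = 0.3167
−0.174·log₂(0.174) = 0.4390
−0.186·log₂(0.186) = 0.4514
−0.281·log₂(0.281) = 0.5146
−0.215·log₂(0.215) = 0.4768
Sum ≈ 2.4202 → 2.420 bits.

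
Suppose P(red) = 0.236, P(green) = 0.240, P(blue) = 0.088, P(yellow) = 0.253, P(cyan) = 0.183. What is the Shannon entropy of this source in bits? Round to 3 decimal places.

H = −Σ pᵢ log₂ pᵢ.
−0.236·log₂(0.236) = 0.4916
−0.240·log₂(0.240) = 0.4941
−0.088·log₂(0.088) = 0.3086
−0.253·log₂(0.253) = 0.5016
−0.183·log₂(0.183) = 0.4484
Sum ≈ 2.2443 → 2.244 bits.

2.244 bits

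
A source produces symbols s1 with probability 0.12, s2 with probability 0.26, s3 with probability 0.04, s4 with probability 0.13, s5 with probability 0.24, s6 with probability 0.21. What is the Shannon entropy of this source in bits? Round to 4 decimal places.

2.4077 bits

H = −Σ pᵢ log₂ pᵢ.
−0.12·log₂(0.12) = 0.3671
−0.26·log₂(0.26) = 0.5053
−0.04·log₂(0.04) = 0.1858
−0.13·log₂(0.13) = 0.3826
−0.24·log₂(0.24) = 0.4941
−0.21·log₂(0.21) = 0.4728
Sum ≈ 2.4077 → 2.4077 bits.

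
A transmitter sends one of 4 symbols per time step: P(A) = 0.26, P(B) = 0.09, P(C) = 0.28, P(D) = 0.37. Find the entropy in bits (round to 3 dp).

H = −Σ pᵢ log₂ pᵢ.
−0.26·log₂(0.26) = 0.5053
−0.09·log₂(0.09) = 0.3127
−0.28·log₂(0.28) = 0.5142
−0.37·log₂(0.37) = 0.5307
Sum ≈ 1.8629 → 1.863 bits.

1.863 bits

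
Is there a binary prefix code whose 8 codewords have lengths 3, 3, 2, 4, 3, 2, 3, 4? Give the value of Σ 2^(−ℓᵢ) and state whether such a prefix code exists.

1.125; no

With common denominator 2^4 = 16: Σ 2^(−ℓᵢ) = 2/16 + 2/16 + 4/16 + 1/16 + 2/16 + 4/16 + 2/16 + 1/16 = 18/16 = 1.125.
Kraft's inequality requires Σ ≤ 1; here Σ = 1.125 > 1, so no such prefix code exists.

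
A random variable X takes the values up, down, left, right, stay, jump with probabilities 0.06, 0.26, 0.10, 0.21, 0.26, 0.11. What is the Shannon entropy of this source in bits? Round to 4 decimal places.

2.4094 bits

H = −Σ pᵢ log₂ pᵢ.
−0.06·log₂(0.06) = 0.2435
−0.26·log₂(0.26) = 0.5053
−0.10·log₂(0.10) = 0.3322
−0.21·log₂(0.21) = 0.4728
−0.26·log₂(0.26) = 0.5053
−0.11·log₂(0.11) = 0.3503
Sum ≈ 2.4094 → 2.4094 bits.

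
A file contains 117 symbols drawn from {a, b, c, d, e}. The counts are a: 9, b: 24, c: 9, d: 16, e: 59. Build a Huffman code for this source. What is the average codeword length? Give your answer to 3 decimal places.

1.940 bits/symbol

Probabilities are the counts divided by 117.
Repeatedly combine the two least-probable nodes; the expected code length is the sum of the merged weights.
merge 1/13 + 1/13 → 2/13
merge 16/117 + 2/13 → 34/117
merge 8/39 + 34/117 → 58/117
merge 58/117 + 59/117 → 1
L = 2/13 + 34/117 + 58/117 + 1 = 227/117 ≈ 1.940 bits/symbol.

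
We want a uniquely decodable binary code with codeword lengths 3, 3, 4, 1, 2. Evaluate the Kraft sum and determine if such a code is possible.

With common denominator 2^4 = 16: Σ 2^(−ℓᵢ) = 2/16 + 2/16 + 1/16 + 8/16 + 4/16 = 17/16 = 1.0625.
Kraft's inequality requires Σ ≤ 1; here Σ = 1.0625 > 1, so no such prefix code exists.

1.0625; no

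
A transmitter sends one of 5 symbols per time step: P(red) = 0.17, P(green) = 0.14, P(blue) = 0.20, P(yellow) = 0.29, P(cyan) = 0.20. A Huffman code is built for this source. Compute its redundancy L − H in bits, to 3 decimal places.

Entropy H = −Σ p log₂ p ≈ 2.2784 bits.
Huffman merges: 7/50+17/100→31/100; 1/5+1/5→2/5; 29/100+31/100→3/5; 2/5+3/5→1. L = 231/100 ≈ 2.3100.
L − H = 2.3100 − 2.2784 = 0.032 bits.

0.032 bits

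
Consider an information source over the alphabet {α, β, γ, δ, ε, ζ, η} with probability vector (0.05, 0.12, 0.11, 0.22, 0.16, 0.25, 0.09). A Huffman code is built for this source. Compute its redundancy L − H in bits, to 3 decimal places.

0.020 bits

Entropy H = −Σ p log₂ p ≈ 2.6497 bits.
Huffman merges: 1/20+9/100→7/50; 11/100+3/25→23/100; 7/50+4/25→3/10; 11/50+23/100→9/20; 1/4+3/10→11/20; 9/20+11/20→1. L = 267/100 ≈ 2.6700.
L − H = 2.6700 − 2.6497 = 0.020 bits.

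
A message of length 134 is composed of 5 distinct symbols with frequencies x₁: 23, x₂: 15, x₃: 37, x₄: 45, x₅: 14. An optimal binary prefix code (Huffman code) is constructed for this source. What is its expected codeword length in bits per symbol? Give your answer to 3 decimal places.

2.216 bits/symbol

Probabilities are the counts divided by 134.
Repeatedly combine the two least-probable nodes; the expected code length is the sum of the merged weights.
merge 7/67 + 15/134 → 29/134
merge 23/134 + 29/134 → 26/67
merge 37/134 + 45/134 → 41/67
merge 26/67 + 41/67 → 1
L = 29/134 + 26/67 + 41/67 + 1 = 297/134 ≈ 2.216 bits/symbol.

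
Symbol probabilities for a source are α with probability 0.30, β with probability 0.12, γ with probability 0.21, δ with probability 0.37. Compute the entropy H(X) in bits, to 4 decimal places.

H = −Σ pᵢ log₂ pᵢ.
−0.30·log₂(0.30) = 0.5211
−0.12·log₂(0.12) = 0.3671
−0.21·log₂(0.21) = 0.4728
−0.37·log₂(0.37) = 0.5307
Sum ≈ 1.8917 → 1.8917 bits.

1.8917 bits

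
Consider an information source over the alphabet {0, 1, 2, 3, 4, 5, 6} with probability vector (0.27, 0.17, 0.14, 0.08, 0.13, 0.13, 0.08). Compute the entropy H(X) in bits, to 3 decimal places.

H = −Σ pᵢ log₂ pᵢ.
−0.27·log₂(0.27) = 0.5100
−0.17·log₂(0.17) = 0.4346
−0.14·log₂(0.14) = 0.3971
−0.08·log₂(0.08) = 0.2915
−0.13·log₂(0.13) = 0.3826
−0.13·log₂(0.13) = 0.3826
−0.08·log₂(0.08) = 0.2915
Sum ≈ 2.6900 → 2.690 bits.

2.690 bits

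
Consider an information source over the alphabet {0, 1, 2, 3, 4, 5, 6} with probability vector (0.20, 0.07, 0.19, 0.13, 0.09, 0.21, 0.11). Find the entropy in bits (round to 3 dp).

H = −Σ pᵢ log₂ pᵢ.
−0.20·log₂(0.20) = 0.4644
−0.07·log₂(0.07) = 0.2686
−0.19·log₂(0.19) = 0.4552
−0.13·log₂(0.13) = 0.3826
−0.09·log₂(0.09) = 0.3127
−0.21·log₂(0.21) = 0.4728
−0.11·log₂(0.11) = 0.3503
Sum ≈ 2.7066 → 2.707 bits.

2.707 bits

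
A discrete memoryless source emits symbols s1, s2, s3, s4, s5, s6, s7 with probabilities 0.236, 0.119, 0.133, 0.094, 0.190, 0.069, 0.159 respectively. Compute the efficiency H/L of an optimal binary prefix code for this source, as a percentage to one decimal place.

98.9%

Entropy H = −Σ p log₂ p ≈ 2.7080 bits.
Huffman merges: 69/1000+47/500→163/1000; 119/1000+133/1000→63/250; 159/1000+163/1000→161/500; 19/100+59/250→213/500; 63/250+161/500→287/500; 213/500+287/500→1. L = 2737/1000 ≈ 2.7370.
Efficiency = H/L = 2.7080/2.7370 = 98.9%.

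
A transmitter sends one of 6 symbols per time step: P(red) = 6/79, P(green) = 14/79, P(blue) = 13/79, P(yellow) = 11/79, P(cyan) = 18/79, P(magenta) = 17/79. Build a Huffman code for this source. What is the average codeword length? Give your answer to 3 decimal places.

Repeatedly combine the two least-probable nodes; the expected code length is the sum of the merged weights.
merge 6/79 + 11/79 → 17/79
merge 13/79 + 14/79 → 27/79
merge 17/79 + 17/79 → 34/79
merge 18/79 + 27/79 → 45/79
merge 34/79 + 45/79 → 1
L = 17/79 + 27/79 + 34/79 + 45/79 + 1 = 202/79 ≈ 2.557 bits/symbol.

2.557 bits/symbol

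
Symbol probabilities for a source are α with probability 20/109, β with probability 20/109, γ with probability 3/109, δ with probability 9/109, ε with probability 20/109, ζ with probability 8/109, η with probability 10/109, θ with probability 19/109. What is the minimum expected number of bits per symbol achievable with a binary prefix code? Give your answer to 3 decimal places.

2.908 bits/symbol

Repeatedly combine the two least-probable nodes; the expected code length is the sum of the merged weights.
merge 3/109 + 8/109 → 11/109
merge 9/109 + 10/109 → 19/109
merge 11/109 + 19/109 → 30/109
merge 19/109 + 20/109 → 39/109
merge 20/109 + 20/109 → 40/109
merge 30/109 + 39/109 → 69/109
merge 40/109 + 69/109 → 1
L = 11/109 + 19/109 + 30/109 + 39/109 + 40/109 + 69/109 + 1 = 317/109 ≈ 2.908 bits/symbol.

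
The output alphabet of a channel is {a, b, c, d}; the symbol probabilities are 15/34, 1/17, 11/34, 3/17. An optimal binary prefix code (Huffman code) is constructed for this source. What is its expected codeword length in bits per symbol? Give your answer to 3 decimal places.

Repeatedly combine the two least-probable nodes; the expected code length is the sum of the merged weights.
merge 1/17 + 3/17 → 4/17
merge 4/17 + 11/34 → 19/34
merge 15/34 + 19/34 → 1
L = 4/17 + 19/34 + 1 = 61/34 ≈ 1.794 bits/symbol.

1.794 bits/symbol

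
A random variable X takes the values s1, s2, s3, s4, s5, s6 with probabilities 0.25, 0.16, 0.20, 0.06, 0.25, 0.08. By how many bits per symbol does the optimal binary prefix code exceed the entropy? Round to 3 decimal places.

0.018 bits

Entropy H = −Σ p log₂ p ≈ 2.4224 bits.
Huffman merges: 3/50+2/25→7/50; 7/50+4/25→3/10; 1/5+1/4→9/20; 1/4+3/10→11/20; 9/20+11/20→1. L = 61/25 ≈ 2.4400.
L − H = 2.4400 − 2.4224 = 0.018 bits.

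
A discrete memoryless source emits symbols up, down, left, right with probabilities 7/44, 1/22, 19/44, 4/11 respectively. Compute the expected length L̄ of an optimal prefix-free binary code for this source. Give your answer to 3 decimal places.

Repeatedly combine the two least-probable nodes; the expected code length is the sum of the merged weights.
merge 1/22 + 7/44 → 9/44
merge 9/44 + 4/11 → 25/44
merge 19/44 + 25/44 → 1
L = 9/44 + 25/44 + 1 = 39/22 ≈ 1.773 bits/symbol.

1.773 bits/symbol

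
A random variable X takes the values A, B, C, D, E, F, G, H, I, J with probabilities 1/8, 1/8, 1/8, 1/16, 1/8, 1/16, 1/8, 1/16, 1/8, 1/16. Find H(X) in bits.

3.25 bits

Each probability is a power of 1/2, so log₂(1/p) is an integer.
H = Σ p·log₂(1/p) = 1/8·3 + 1/8·3 + 1/8·3 + 1/16·4 + 1/8·3 + 1/16·4 + 1/8·3 + 1/16·4 + 1/8·3 + 1/16·4 = 3.25 bits.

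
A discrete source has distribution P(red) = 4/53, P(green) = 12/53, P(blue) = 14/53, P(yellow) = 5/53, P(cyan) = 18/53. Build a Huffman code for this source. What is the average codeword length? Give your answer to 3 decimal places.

2.170 bits/symbol

Repeatedly combine the two least-probable nodes; the expected code length is the sum of the merged weights.
merge 4/53 + 5/53 → 9/53
merge 9/53 + 12/53 → 21/53
merge 14/53 + 18/53 → 32/53
merge 21/53 + 32/53 → 1
L = 9/53 + 21/53 + 32/53 + 1 = 115/53 ≈ 2.170 bits/symbol.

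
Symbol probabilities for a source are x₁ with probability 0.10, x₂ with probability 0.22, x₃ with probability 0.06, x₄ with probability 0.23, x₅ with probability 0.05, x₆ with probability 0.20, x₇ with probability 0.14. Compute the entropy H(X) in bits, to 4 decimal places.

2.6216 bits

H = −Σ pᵢ log₂ pᵢ.
−0.10·log₂(0.10) = 0.3322
−0.22·log₂(0.22) = 0.4806
−0.06·log₂(0.06) = 0.2435
−0.23·log₂(0.23) = 0.4877
−0.05·log₂(0.05) = 0.2161
−0.20·log₂(0.20) = 0.4644
−0.14·log₂(0.14) = 0.3971
Sum ≈ 2.6216 → 2.6216 bits.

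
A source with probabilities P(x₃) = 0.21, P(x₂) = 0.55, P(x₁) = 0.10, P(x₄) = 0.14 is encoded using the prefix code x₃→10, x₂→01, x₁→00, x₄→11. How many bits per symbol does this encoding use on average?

L̄ = Σ pᵢ·ℓᵢ = 0.21·2 + 0.55·2 + 0.10·2 + 0.14·2 = 2 bits/symbol.

2 bits/symbol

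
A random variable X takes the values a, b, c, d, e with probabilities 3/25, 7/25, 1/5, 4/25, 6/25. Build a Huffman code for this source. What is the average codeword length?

2.28 bits/symbol

Repeatedly combine the two least-probable nodes; the expected code length is the sum of the merged weights.
merge 3/25 + 4/25 → 7/25
merge 1/5 + 6/25 → 11/25
merge 7/25 + 7/25 → 14/25
merge 11/25 + 14/25 → 1
L = 7/25 + 11/25 + 14/25 + 1 = 57/25 = 2.28 bits/symbol.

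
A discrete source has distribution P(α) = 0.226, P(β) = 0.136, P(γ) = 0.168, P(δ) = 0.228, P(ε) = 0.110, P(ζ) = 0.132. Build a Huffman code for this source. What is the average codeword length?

Repeatedly combine the two least-probable nodes; the expected code length is the sum of the merged weights.
merge 11/100 + 33/250 → 121/500
merge 17/125 + 21/125 → 38/125
merge 113/500 + 57/250 → 227/500
merge 121/500 + 38/125 → 273/500
merge 227/500 + 273/500 → 1
L = 121/500 + 38/125 + 227/500 + 273/500 + 1 = 1273/500 = 2.546 bits/symbol.

2.546 bits/symbol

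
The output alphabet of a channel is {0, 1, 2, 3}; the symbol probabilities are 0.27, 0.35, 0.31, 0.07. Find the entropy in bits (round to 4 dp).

1.8325 bits

H = −Σ pᵢ log₂ pᵢ.
−0.27·log₂(0.27) = 0.5100
−0.35·log₂(0.35) = 0.5301
−0.31·log₂(0.31) = 0.5238
−0.07·log₂(0.07) = 0.2686
Sum ≈ 1.8325 → 1.8325 bits.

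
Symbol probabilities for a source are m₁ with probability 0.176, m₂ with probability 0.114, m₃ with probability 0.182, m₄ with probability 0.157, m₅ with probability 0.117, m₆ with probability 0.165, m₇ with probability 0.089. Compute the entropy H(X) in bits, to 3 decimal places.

H = −Σ pᵢ log₂ pᵢ.
−0.176·log₂(0.176) = 0.4411
−0.114·log₂(0.114) = 0.3571
−0.182·log₂(0.182) = 0.4474
−0.157·log₂(0.157) = 0.4194
−0.117·log₂(0.117) = 0.3622
−0.165·log₂(0.165) = 0.4289
−0.089·log₂(0.089) = 0.3106
Sum ≈ 2.7667 → 2.767 bits.

2.767 bits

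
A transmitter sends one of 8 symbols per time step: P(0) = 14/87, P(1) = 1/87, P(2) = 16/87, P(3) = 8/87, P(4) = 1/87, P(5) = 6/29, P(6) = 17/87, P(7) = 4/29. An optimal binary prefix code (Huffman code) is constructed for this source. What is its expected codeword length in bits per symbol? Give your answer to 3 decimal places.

Repeatedly combine the two least-probable nodes; the expected code length is the sum of the merged weights.
merge 1/87 + 1/87 → 2/87
merge 2/87 + 8/87 → 10/87
merge 10/87 + 4/29 → 22/87
merge 14/87 + 16/87 → 10/29
merge 17/87 + 6/29 → 35/87
merge 22/87 + 10/29 → 52/87
merge 35/87 + 52/87 → 1
L = 2/87 + 10/87 + 22/87 + 10/29 + 35/87 + 52/87 + 1 = 238/87 ≈ 2.736 bits/symbol.

2.736 bits/symbol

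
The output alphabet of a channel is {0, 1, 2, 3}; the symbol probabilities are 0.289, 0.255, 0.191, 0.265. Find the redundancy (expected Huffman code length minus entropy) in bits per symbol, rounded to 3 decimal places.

0.016 bits

Entropy H = −Σ p log₂ p ≈ 1.9842 bits.
Huffman merges: 191/1000+51/200→223/500; 53/200+289/1000→277/500; 223/500+277/500→1. L = 2 ≈ 2.0000.
L − H = 2.0000 − 1.9842 = 0.016 bits.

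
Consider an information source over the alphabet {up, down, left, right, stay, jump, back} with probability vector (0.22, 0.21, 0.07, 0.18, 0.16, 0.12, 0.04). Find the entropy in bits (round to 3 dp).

H = −Σ pᵢ log₂ pᵢ.
−0.22·log₂(0.22) = 0.4806
−0.21·log₂(0.21) = 0.4728
−0.07·log₂(0.07) = 0.2686
−0.18·log₂(0.18) = 0.4453
−0.16·log₂(0.16) = 0.4230
−0.12·log₂(0.12) = 0.3671
−0.04·log₂(0.04) = 0.1858
Sum ≈ 2.6431 → 2.643 bits.

2.643 bits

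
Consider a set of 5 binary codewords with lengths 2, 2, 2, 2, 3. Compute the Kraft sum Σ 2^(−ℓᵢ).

With common denominator 2^3 = 8: Σ 2^(−ℓᵢ) = 2/8 + 2/8 + 2/8 + 2/8 + 1/8 = 9/8 = 1.125.

1.125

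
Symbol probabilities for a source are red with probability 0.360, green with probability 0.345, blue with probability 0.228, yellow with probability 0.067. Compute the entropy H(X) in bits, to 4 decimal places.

1.8079 bits

H = −Σ pᵢ log₂ pᵢ.
−0.360·log₂(0.360) = 0.5306
−0.345·log₂(0.345) = 0.5297
−0.228·log₂(0.228) = 0.4863
−0.067·log₂(0.067) = 0.2613
Sum ≈ 1.8079 → 1.8079 bits.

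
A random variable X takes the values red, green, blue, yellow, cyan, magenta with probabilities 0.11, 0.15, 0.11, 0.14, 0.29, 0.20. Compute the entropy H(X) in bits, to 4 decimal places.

H = −Σ pᵢ log₂ pᵢ.
−0.11·log₂(0.11) = 0.3503
−0.15·log₂(0.15) = 0.4105
−0.11·log₂(0.11) = 0.3503
−0.14·log₂(0.14) = 0.3971
−0.29·log₂(0.29) = 0.5179
−0.20·log₂(0.20) = 0.4644
Sum ≈ 2.4905 → 2.4905 bits.

2.4905 bits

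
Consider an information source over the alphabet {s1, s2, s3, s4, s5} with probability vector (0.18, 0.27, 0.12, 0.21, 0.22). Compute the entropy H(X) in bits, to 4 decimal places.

H = −Σ pᵢ log₂ pᵢ.
−0.18·log₂(0.18) = 0.4453
−0.27·log₂(0.27) = 0.5100
−0.12·log₂(0.12) = 0.3671
−0.21·log₂(0.21) = 0.4728
−0.22·log₂(0.22) = 0.4806
Sum ≈ 2.2758 → 2.2758 bits.

2.2758 bits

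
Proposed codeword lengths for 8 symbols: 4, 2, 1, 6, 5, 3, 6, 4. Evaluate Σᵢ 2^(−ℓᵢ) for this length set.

With common denominator 2^6 = 64: Σ 2^(−ℓᵢ) = 4/64 + 16/64 + 32/64 + 1/64 + 2/64 + 8/64 + 1/64 + 4/64 = 68/64 = 1.0625.

1.0625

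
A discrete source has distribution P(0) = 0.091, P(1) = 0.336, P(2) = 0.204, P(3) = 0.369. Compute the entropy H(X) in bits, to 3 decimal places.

1.842 bits

H = −Σ pᵢ log₂ pᵢ.
−0.091·log₂(0.091) = 0.3147
−0.336·log₂(0.336) = 0.5287
−0.204·log₂(0.204) = 0.4678
−0.369·log₂(0.369) = 0.5307
Sum ≈ 1.8419 → 1.842 bits.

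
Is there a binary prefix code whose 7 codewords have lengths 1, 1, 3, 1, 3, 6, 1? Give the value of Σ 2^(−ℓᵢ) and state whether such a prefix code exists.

With common denominator 2^6 = 64: Σ 2^(−ℓᵢ) = 32/64 + 32/64 + 8/64 + 32/64 + 8/64 + 1/64 + 32/64 = 145/64 = 2.265625.
Kraft's inequality requires Σ ≤ 1; here Σ = 2.265625 > 1, so no such prefix code exists.

2.265625; no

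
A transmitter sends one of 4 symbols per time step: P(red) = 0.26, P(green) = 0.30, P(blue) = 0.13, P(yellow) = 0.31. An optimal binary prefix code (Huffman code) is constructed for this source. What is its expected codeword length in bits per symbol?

2 bits/symbol

Repeatedly combine the two least-probable nodes; the expected code length is the sum of the merged weights.
merge 13/100 + 13/50 → 39/100
merge 3/10 + 31/100 → 61/100
merge 39/100 + 61/100 → 1
L = 39/100 + 61/100 + 1 = 2 bits/symbol.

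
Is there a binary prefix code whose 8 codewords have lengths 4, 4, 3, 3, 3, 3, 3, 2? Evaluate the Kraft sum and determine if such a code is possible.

1; yes

With common denominator 2^4 = 16: Σ 2^(−ℓᵢ) = 1/16 + 1/16 + 2/16 + 2/16 + 2/16 + 2/16 + 2/16 + 4/16 = 16/16 = 1.
Kraft's inequality requires Σ ≤ 1; here Σ = 1 ≤ 1, so such a prefix code exists.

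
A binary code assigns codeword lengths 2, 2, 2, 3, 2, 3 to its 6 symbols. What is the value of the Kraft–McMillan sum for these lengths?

With common denominator 2^3 = 8: Σ 2^(−ℓᵢ) = 2/8 + 2/8 + 2/8 + 1/8 + 2/8 + 1/8 = 10/8 = 1.25.

1.25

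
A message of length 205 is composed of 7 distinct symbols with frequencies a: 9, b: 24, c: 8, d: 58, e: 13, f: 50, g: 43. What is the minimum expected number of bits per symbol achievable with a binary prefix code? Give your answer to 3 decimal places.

2.493 bits/symbol

Probabilities are the counts divided by 205.
Repeatedly combine the two least-probable nodes; the expected code length is the sum of the merged weights.
merge 8/205 + 9/205 → 17/205
merge 13/205 + 17/205 → 6/41
merge 24/205 + 6/41 → 54/205
merge 43/205 + 10/41 → 93/205
merge 54/205 + 58/205 → 112/205
merge 93/205 + 112/205 → 1
L = 17/205 + 6/41 + 54/205 + 93/205 + 112/205 + 1 = 511/205 ≈ 2.493 bits/symbol.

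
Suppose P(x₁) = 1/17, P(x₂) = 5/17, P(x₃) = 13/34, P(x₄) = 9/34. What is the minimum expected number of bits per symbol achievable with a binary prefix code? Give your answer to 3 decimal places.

Repeatedly combine the two least-probable nodes; the expected code length is the sum of the merged weights.
merge 1/17 + 9/34 → 11/34
merge 5/17 + 11/34 → 21/34
merge 13/34 + 21/34 → 1
L = 11/34 + 21/34 + 1 = 33/17 ≈ 1.941 bits/symbol.

1.941 bits/symbol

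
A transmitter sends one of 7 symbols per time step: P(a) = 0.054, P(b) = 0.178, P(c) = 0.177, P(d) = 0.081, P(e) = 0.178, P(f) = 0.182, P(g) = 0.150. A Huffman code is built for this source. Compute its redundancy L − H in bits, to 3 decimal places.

0.067 bits

Entropy H = −Σ p log₂ p ≈ 2.7076 bits.
Huffman merges: 27/500+81/1000→27/200; 27/200+3/20→57/200; 177/1000+89/500→71/200; 89/500+91/500→9/25; 57/200+71/200→16/25; 9/25+16/25→1. L = 111/40 ≈ 2.7750.
L − H = 2.7750 − 2.7076 = 0.067 bits.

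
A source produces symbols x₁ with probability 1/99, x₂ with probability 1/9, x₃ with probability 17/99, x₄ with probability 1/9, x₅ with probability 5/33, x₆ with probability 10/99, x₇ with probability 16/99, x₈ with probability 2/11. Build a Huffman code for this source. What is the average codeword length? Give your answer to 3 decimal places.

2.929 bits/symbol

Repeatedly combine the two least-probable nodes; the expected code length is the sum of the merged weights.
merge 1/99 + 10/99 → 1/9
merge 1/9 + 1/9 → 2/9
merge 1/9 + 5/33 → 26/99
merge 16/99 + 17/99 → 1/3
merge 2/11 + 2/9 → 40/99
merge 26/99 + 1/3 → 59/99
merge 40/99 + 59/99 → 1
L = 1/9 + 2/9 + 26/99 + 1/3 + 40/99 + 59/99 + 1 = 290/99 ≈ 2.929 bits/symbol.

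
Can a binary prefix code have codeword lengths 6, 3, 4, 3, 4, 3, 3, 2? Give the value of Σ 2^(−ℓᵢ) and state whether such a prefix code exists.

With common denominator 2^6 = 64: Σ 2^(−ℓᵢ) = 1/64 + 8/64 + 4/64 + 8/64 + 4/64 + 8/64 + 8/64 + 16/64 = 57/64 = 0.890625.
Kraft's inequality requires Σ ≤ 1; here Σ = 0.890625 ≤ 1, so such a prefix code exists.

0.890625; yes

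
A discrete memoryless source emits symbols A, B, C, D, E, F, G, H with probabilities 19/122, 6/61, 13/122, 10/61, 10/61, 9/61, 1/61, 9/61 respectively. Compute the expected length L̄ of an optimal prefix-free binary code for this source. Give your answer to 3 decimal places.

2.951 bits/symbol

Repeatedly combine the two least-probable nodes; the expected code length is the sum of the merged weights.
merge 1/61 + 6/61 → 7/61
merge 13/122 + 7/61 → 27/122
merge 9/61 + 9/61 → 18/61
merge 19/122 + 10/61 → 39/122
merge 10/61 + 27/122 → 47/122
merge 18/61 + 39/122 → 75/122
merge 47/122 + 75/122 → 1
L = 7/61 + 27/122 + 18/61 + 39/122 + 47/122 + 75/122 + 1 = 180/61 ≈ 2.951 bits/symbol.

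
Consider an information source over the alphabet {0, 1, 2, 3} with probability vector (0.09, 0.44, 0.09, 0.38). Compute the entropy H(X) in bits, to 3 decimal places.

H = −Σ pᵢ log₂ pᵢ.
−0.09·log₂(0.09) = 0.3127
−0.44·log₂(0.44) = 0.5211
−0.09·log₂(0.09) = 0.3127
−0.38·log₂(0.38) = 0.5305
Sum ≈ 1.6769 → 1.677 bits.

1.677 bits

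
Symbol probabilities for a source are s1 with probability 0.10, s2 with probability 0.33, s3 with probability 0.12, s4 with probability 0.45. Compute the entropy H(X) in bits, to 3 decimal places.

1.745 bits

H = −Σ pᵢ log₂ pᵢ.
−0.10·log₂(0.10) = 0.3322
−0.33·log₂(0.33) = 0.5278
−0.12·log₂(0.12) = 0.3671
−0.45·log₂(0.45) = 0.5184
Sum ≈ 1.7455 → 1.745 bits.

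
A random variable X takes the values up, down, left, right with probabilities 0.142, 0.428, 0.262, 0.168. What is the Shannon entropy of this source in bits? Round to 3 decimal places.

1.863 bits

H = −Σ pᵢ log₂ pᵢ.
−0.142·log₂(0.142) = 0.3999
−0.428·log₂(0.428) = 0.5240
−0.262·log₂(0.262) = 0.5063
−0.168·log₂(0.168) = 0.4323
Sum ≈ 1.8625 → 1.863 bits.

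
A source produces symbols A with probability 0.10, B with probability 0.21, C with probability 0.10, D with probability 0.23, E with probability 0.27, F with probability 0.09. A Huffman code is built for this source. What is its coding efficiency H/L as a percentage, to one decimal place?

Entropy H = −Σ p log₂ p ≈ 2.4476 bits.
Huffman merges: 9/100+1/10→19/100; 1/10+19/100→29/100; 21/100+23/100→11/25; 27/100+29/100→14/25; 11/25+14/25→1. L = 62/25 ≈ 2.4800.
Efficiency = H/L = 2.4476/2.4800 = 98.7%.

98.7%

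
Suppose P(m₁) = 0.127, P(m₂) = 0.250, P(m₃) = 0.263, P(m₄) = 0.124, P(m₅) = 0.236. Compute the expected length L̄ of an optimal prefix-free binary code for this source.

2.251 bits/symbol

Repeatedly combine the two least-probable nodes; the expected code length is the sum of the merged weights.
merge 31/250 + 127/1000 → 251/1000
merge 59/250 + 1/4 → 243/500
merge 251/1000 + 263/1000 → 257/500
merge 243/500 + 257/500 → 1
L = 251/1000 + 243/500 + 257/500 + 1 = 2251/1000 = 2.251 bits/symbol.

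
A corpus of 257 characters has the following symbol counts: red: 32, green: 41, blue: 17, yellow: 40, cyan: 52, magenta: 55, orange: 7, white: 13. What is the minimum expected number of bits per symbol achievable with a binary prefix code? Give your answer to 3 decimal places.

Probabilities are the counts divided by 257.
Repeatedly combine the two least-probable nodes; the expected code length is the sum of the merged weights.
merge 7/257 + 13/257 → 20/257
merge 17/257 + 20/257 → 37/257
merge 32/257 + 37/257 → 69/257
merge 40/257 + 41/257 → 81/257
merge 52/257 + 55/257 → 107/257
merge 69/257 + 81/257 → 150/257
merge 107/257 + 150/257 → 1
L = 20/257 + 37/257 + 69/257 + 81/257 + 107/257 + 150/257 + 1 = 721/257 ≈ 2.805 bits/symbol.

2.805 bits/symbol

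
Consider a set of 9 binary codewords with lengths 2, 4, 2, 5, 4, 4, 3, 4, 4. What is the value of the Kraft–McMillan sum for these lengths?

With common denominator 2^5 = 32: Σ 2^(−ℓᵢ) = 8/32 + 2/32 + 8/32 + 1/32 + 2/32 + 2/32 + 4/32 + 2/32 + 2/32 = 31/32 = 0.96875.

0.96875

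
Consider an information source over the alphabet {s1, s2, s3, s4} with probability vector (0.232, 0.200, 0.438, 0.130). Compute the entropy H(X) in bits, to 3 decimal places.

H = −Σ pᵢ log₂ pᵢ.
−0.232·log₂(0.232) = 0.4890
−0.200·log₂(0.200) = 0.4644
−0.438·log₂(0.438) = 0.5217
−0.130·log₂(0.130) = 0.3826
Sum ≈ 1.8577 → 1.858 bits.

1.858 bits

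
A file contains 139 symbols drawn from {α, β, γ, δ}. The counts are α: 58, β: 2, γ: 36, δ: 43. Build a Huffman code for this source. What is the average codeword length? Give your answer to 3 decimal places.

1.856 bits/symbol

Probabilities are the counts divided by 139.
Repeatedly combine the two least-probable nodes; the expected code length is the sum of the merged weights.
merge 2/139 + 36/139 → 38/139
merge 38/139 + 43/139 → 81/139
merge 58/139 + 81/139 → 1
L = 38/139 + 81/139 + 1 = 258/139 ≈ 1.856 bits/symbol.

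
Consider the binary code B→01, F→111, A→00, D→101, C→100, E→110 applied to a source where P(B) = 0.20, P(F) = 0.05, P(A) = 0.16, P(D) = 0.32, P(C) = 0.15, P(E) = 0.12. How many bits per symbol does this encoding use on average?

L̄ = Σ pᵢ·ℓᵢ = 0.20·2 + 0.05·3 + 0.16·2 + 0.32·3 + 0.15·3 + 0.12·3 = 2.64 bits/symbol.

2.64 bits/symbol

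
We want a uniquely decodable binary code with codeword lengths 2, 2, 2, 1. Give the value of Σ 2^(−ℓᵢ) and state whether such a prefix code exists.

1.25; no

With common denominator 2^2 = 4: Σ 2^(−ℓᵢ) = 1/4 + 1/4 + 1/4 + 2/4 = 5/4 = 1.25.
Kraft's inequality requires Σ ≤ 1; here Σ = 1.25 > 1, so no such prefix code exists.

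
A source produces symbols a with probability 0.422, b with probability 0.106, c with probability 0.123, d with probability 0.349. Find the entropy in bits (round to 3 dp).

H = −Σ pᵢ log₂ pᵢ.
−0.422·log₂(0.422) = 0.5253
−0.106·log₂(0.106) = 0.3432
−0.123·log₂(0.123) = 0.3719
−0.349·log₂(0.349) = 0.5300
Sum ≈ 1.7704 → 1.770 bits.

1.770 bits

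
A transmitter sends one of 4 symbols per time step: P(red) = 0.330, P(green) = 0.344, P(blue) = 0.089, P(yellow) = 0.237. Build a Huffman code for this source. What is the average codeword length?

Repeatedly combine the two least-probable nodes; the expected code length is the sum of the merged weights.
merge 89/1000 + 237/1000 → 163/500
merge 163/500 + 33/100 → 82/125
merge 43/125 + 82/125 → 1
L = 163/500 + 82/125 + 1 = 991/500 = 1.982 bits/symbol.

1.982 bits/symbol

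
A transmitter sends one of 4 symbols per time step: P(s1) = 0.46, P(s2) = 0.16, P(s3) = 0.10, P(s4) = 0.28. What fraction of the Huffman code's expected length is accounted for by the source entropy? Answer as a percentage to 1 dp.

Entropy H = −Σ p log₂ p ≈ 1.7848 bits.
Huffman merges: 1/10+4/25→13/50; 13/50+7/25→27/50; 23/50+27/50→1. L = 9/5 ≈ 1.8000.
Efficiency = H/L = 1.7848/1.8000 = 99.2%.

99.2%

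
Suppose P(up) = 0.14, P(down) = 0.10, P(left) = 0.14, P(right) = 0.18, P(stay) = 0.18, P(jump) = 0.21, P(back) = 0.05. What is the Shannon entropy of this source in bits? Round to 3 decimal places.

2.706 bits

H = −Σ pᵢ log₂ pᵢ.
−0.14·log₂(0.14) = 0.3971
−0.10·log₂(0.10) = 0.3322
−0.14·log₂(0.14) = 0.3971
−0.18·log₂(0.18) = 0.4453
−0.18·log₂(0.18) = 0.4453
−0.21·log₂(0.21) = 0.4728
−0.05·log₂(0.05) = 0.2161
Sum ≈ 2.7059 → 2.706 bits.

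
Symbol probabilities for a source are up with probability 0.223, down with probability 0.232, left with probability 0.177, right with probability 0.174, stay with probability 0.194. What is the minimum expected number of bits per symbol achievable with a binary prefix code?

2.351 bits/symbol

Repeatedly combine the two least-probable nodes; the expected code length is the sum of the merged weights.
merge 87/500 + 177/1000 → 351/1000
merge 97/500 + 223/1000 → 417/1000
merge 29/125 + 351/1000 → 583/1000
merge 417/1000 + 583/1000 → 1
L = 351/1000 + 417/1000 + 583/1000 + 1 = 2351/1000 = 2.351 bits/symbol.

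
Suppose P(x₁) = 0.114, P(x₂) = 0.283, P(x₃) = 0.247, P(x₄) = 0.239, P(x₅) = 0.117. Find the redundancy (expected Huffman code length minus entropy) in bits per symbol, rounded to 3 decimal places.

0.004 bits

Entropy H = −Σ p log₂ p ≈ 2.2265 bits.
Huffman merges: 57/500+117/1000→231/1000; 231/1000+239/1000→47/100; 247/1000+283/1000→53/100; 47/100+53/100→1. L = 2231/1000 ≈ 2.2310.
L − H = 2.2310 − 2.2265 = 0.004 bits.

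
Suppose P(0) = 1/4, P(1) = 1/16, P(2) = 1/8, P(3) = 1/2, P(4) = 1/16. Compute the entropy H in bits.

Each probability is a power of 1/2, so log₂(1/p) is an integer.
H = Σ p·log₂(1/p) = 1/4·2 + 1/16·4 + 1/8·3 + 1/2·1 + 1/16·4 = 1.875 bits.

1.875 bits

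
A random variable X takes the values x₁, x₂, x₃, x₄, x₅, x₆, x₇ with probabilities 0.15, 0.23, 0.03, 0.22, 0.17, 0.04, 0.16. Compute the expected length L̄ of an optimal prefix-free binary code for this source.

2.62 bits/symbol

Repeatedly combine the two least-probable nodes; the expected code length is the sum of the merged weights.
merge 3/100 + 1/25 → 7/100
merge 7/100 + 3/20 → 11/50
merge 4/25 + 17/100 → 33/100
merge 11/50 + 11/50 → 11/25
merge 23/100 + 33/100 → 14/25
merge 11/25 + 14/25 → 1
L = 7/100 + 11/50 + 33/100 + 11/25 + 14/25 + 1 = 131/50 = 2.62 bits/symbol.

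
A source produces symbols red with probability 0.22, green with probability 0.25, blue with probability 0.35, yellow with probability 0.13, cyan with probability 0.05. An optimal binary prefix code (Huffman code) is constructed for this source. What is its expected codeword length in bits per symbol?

2.18 bits/symbol

Repeatedly combine the two least-probable nodes; the expected code length is the sum of the merged weights.
merge 1/20 + 13/100 → 9/50
merge 9/50 + 11/50 → 2/5
merge 1/4 + 7/20 → 3/5
merge 2/5 + 3/5 → 1
L = 9/50 + 2/5 + 3/5 + 1 = 109/50 = 2.18 bits/symbol.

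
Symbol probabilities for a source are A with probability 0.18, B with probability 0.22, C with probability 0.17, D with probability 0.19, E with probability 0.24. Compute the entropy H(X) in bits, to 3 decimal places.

2.310 bits

H = −Σ pᵢ log₂ pᵢ.
−0.18·log₂(0.18) = 0.4453
−0.22·log₂(0.22) = 0.4806
−0.17·log₂(0.17) = 0.4346
−0.19·log₂(0.19) = 0.4552
−0.24·log₂(0.24) = 0.4941
Sum ≈ 2.3098 → 2.310 bits.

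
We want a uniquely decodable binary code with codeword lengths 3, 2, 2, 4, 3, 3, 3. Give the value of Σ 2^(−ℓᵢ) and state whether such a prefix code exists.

With common denominator 2^4 = 16: Σ 2^(−ℓᵢ) = 2/16 + 4/16 + 4/16 + 1/16 + 2/16 + 2/16 + 2/16 = 17/16 = 1.0625.
Kraft's inequality requires Σ ≤ 1; here Σ = 1.0625 > 1, so no such prefix code exists.

1.0625; no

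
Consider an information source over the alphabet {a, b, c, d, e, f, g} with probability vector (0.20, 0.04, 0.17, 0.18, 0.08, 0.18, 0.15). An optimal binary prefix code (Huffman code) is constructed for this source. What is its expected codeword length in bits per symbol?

Repeatedly combine the two least-probable nodes; the expected code length is the sum of the merged weights.
merge 1/25 + 2/25 → 3/25
merge 3/25 + 3/20 → 27/100
merge 17/100 + 9/50 → 7/20
merge 9/50 + 1/5 → 19/50
merge 27/100 + 7/20 → 31/50
merge 19/50 + 31/50 → 1
L = 3/25 + 27/100 + 7/20 + 19/50 + 31/50 + 1 = 137/50 = 2.74 bits/symbol.

2.74 bits/symbol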